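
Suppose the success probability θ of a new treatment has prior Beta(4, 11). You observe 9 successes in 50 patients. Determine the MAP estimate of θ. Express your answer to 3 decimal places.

θ̂_MAP = 0.190

Prior: Beta(4, 11).
Data: 9 successes in 50 trials. The binomial likelihood contributes θ^9(1−θ)^41, so the posterior is Beta(4+9, 11+41) = Beta(13, 52).
For Beta(a, b) with a, b > 1 the mode is (a−1)/(a+b−2) = 12/63 ≈ 0.190.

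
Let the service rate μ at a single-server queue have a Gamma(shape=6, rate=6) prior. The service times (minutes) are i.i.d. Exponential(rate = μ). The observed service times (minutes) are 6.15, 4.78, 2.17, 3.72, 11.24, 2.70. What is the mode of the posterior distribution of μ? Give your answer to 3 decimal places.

The Exponential(rate=μ) likelihood is ∝ μ^n e^(−μΣtᵢ). Here n = 6 and Σtᵢ = 6.15 + 4.78 + 2.17 + 3.72 + 11.24 + 2.70 = 30.76.
Posterior ∝ μ^5e^(−6μ) · μ^6e^(−30.76μ) = μ^11e^(−36.76μ), i.e. Gamma(12, 36.76).
Mode = (a−1)/b = 11/36.76 ≈ 0.299.

μ̂_MAP = 0.299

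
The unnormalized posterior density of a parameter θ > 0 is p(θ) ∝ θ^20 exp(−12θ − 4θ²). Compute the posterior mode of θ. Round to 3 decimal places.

θ̂_MAP = 1.000

ℓ'(θ) = 20/θ − 12 − 8θ. Setting this to zero and multiplying by θ: 8θ² + 12θ − 20 = 0.
θ = (−12 + √(12² + 4·8·20)) / (2·8) = (−12 + √784) / 16 = (−12 + 28)/16 = 1.
ℓ''(θ) = −20/θ² − 8 < 0, confirming a maximum.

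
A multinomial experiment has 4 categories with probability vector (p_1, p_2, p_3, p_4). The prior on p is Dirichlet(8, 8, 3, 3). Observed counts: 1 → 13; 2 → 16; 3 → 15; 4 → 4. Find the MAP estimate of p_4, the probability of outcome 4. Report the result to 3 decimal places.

The posterior is Dirichlet(αᵢ + nᵢ) = Dirichlet(21, 24, 18, 7).
For a Dirichlet(a₁,…,a_K) with all aᵢ > 1, the mode has j-th component (aⱼ − 1)/(Σaᵢ − K).
Here Σaᵢ = 70 and K = 4, so p_4 = (7 − 1)/(70 − 4) = 6/66 ≈ 0.091.

MAP estimate: 0.091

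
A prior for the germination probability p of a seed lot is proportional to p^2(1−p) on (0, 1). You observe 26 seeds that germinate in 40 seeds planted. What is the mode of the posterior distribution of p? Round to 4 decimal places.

The prior density ∝ p^2(1−p)^1 is the kernel of Beta(3, 2).
Data: 26 successes in 40 trials. The binomial likelihood contributes p^26(1−p)^14, so the posterior is Beta(3+26, 2+14) = Beta(29, 16).
For Beta(a, b) with a, b > 1 the mode is (a−1)/(a+b−2) = 28/43 ≈ 0.6512.

p̂_MAP = 0.6512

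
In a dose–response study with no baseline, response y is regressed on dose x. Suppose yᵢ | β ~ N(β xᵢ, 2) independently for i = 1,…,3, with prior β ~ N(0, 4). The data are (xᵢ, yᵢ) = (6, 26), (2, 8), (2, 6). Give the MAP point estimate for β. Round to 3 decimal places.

log p(β | y) = −Σ(yᵢ − βxᵢ)²/(2·2) − β²/(2·4) + const.
Setting the derivative to zero: Σxᵢ(yᵢ − βxᵢ)/2 − β/4 = 0, so β = Σxᵢyᵢ / (Σxᵢ² + σ²/τ²).
Σxᵢyᵢ = 6·26 + 2·8 + 2·6 = 184; Σxᵢ² = 44; σ²/τ² = 0.5.
β̂_MAP = 184 / (44 + 0.5) = 184/44.5 ≈ 4.135.

β̂_MAP = 4.135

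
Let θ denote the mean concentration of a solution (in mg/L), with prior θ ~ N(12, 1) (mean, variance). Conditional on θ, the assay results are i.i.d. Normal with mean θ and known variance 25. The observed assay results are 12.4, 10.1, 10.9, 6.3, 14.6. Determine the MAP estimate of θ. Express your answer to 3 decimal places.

θ̂_MAP = 11.810

n = 5; x̄ = (12.4 + 10.1 + 10.9 + 6.3 + 14.6)/5 = 54.3/5 = 10.86.
For a Normal prior and Normal likelihood with known variance, the posterior is Normal; its mode equals its mean, the precision-weighted average.
Prior precision 1/σ₀² = 1/1 = 1; data precision n/σ² = 5/25 = 0.2.
θ̂ = (1·12 + 0.2·10.86) / (1 + 0.2) = 14.172/1.2 = 11.810.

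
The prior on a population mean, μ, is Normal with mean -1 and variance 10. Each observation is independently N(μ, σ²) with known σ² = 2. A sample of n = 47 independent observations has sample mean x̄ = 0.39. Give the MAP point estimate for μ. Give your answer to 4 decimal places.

μ̂_MAP = 0.3841

n = 47, x̄ = 0.39.
For a Normal prior and Normal likelihood with known variance, the posterior is Normal; its mode equals its mean, the precision-weighted average.
Prior precision 1/σ₀² = 1/10 = 0.1; data precision n/σ² = 47/2 = 23.5.
μ̂ = (0.1·(-1) + 23.5·0.39) / (0.1 + 23.5) = 9.065/23.6 = 1813/4720 ≈ 0.3841.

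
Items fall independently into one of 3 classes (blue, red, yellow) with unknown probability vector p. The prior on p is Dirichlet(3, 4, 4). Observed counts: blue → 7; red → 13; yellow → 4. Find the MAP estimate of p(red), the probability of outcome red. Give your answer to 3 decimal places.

MAP estimate of p(red) = 0.500

The posterior is Dirichlet(αᵢ + nᵢ) = Dirichlet(10, 17, 8).
For a Dirichlet(a₁,…,a_K) with all aᵢ > 1, the mode has j-th component (aⱼ − 1)/(Σaᵢ − K).
Here Σaᵢ = 35 and K = 3, so p(red) = (17 − 1)/(35 − 3) = 16/32 ≈ 0.500.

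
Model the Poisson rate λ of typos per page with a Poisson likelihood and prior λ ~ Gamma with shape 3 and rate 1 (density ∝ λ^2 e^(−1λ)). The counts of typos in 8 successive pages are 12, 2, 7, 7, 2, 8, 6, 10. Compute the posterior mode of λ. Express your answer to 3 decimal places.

λ̂_MAP = 6.222

Σxᵢ = 12+2+7+7+2+8+6+10 = 54, with n = 8.
Posterior ∝ λ^2e^(−1λ) · λ^54e^(−8λ) = λ^56e^(−9λ), i.e. Gamma(shape=57, rate=9).
The mode of a Gamma(a, b) with a ≥ 1 (shape–rate) is (a−1)/b = 56/9 ≈ 6.222.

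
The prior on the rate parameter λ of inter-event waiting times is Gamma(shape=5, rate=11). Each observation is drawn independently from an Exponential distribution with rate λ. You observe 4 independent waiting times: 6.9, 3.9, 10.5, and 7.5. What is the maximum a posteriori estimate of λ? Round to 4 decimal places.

λ̂_MAP = 0.2010

The Exponential(rate=λ) likelihood is ∝ λ^n e^(−λΣtᵢ). Here n = 4 and Σtᵢ = 6.9 + 3.9 + 10.5 + 7.5 = 28.8.
Posterior ∝ λ^4e^(−11λ) · λ^4e^(−28.8λ) = λ^8e^(−39.8λ), i.e. Gamma(9, 39.8).
Mode = (a−1)/b = 8/39.8 ≈ 0.2010.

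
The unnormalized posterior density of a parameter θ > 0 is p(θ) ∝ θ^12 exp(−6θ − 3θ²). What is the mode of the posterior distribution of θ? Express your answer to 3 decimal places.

θ̂_MAP = 1.000

ℓ'(θ) = 12/θ − 6 − 6θ. Setting this to zero and multiplying by θ: 6θ² + 6θ − 12 = 0.
θ = (−6 + √(6² + 4·6·12)) / (2·6) = (−6 + √324) / 12 = (−6 + 18)/12 = 1.
ℓ''(θ) = −12/θ² − 6 < 0, confirming a maximum.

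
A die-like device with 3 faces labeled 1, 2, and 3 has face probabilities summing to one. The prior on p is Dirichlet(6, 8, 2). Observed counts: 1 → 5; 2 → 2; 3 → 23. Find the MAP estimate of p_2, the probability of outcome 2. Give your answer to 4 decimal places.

MAP estimate: 0.2093

The posterior is Dirichlet(αᵢ + nᵢ) = Dirichlet(11, 10, 25).
For a Dirichlet(a₁,…,a_K) with all aᵢ > 1, the mode has j-th component (aⱼ − 1)/(Σaᵢ − K).
Here Σaᵢ = 46 and K = 3, so p_2 = (10 − 1)/(46 − 3) = 9/43 ≈ 0.2093.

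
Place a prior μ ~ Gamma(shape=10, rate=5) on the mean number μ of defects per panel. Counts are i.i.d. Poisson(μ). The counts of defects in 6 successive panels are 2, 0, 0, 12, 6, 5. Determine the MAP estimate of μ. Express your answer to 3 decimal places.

μ̂_MAP = 3.091

Σxᵢ = 2+0+0+12+6+5 = 25, with n = 6.
Posterior ∝ μ^9e^(−5μ) · μ^25e^(−6μ) = μ^34e^(−11μ), i.e. Gamma(shape=35, rate=11).
The mode of a Gamma(a, b) with a ≥ 1 (shape–rate) is (a−1)/b = 34/11 ≈ 3.091.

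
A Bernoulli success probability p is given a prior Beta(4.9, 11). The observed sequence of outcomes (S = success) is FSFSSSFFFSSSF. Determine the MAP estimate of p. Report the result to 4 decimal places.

p̂_MAP = 0.4052

Prior: Beta(4.9, 11).
Data: 7 successes in 13 trials (from the sequence). The binomial likelihood contributes p^7(1−p)^6, so the posterior is Beta(4.9+7, 11+6) = Beta(11.9, 17).
For Beta(a, b) with a, b > 1 the mode is (a−1)/(a+b−2) = 10.9/26.9 ≈ 0.4052.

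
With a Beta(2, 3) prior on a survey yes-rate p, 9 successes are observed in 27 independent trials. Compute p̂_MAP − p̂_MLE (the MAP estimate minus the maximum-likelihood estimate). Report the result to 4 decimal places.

MAP − MLE = 0.0000

Posterior is Beta(11, 21); MAP = (11−1)/(32−2) = 10/30 ≈ 0.33333.
MLE ignores the prior: p̂_MLE = k/n = 9/27 ≈ 0.33333.
Difference = 10/30 − 9/27 = 0 ≈ 0.0000.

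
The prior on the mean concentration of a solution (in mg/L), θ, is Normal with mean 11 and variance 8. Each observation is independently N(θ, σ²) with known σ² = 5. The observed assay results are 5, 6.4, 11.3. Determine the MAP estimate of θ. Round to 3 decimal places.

θ̂_MAP = 8.159

n = 3; x̄ = (5 + 6.4 + 11.3)/3 = 22.7/3 = 227/30 ≈ 7.5667.
For a Normal prior and Normal likelihood with known variance, the posterior is Normal; its mode equals its mean, the precision-weighted average.
Prior precision 1/σ₀² = 1/8 = 0.125; data precision n/σ² = 3/5 = 0.6.
θ̂ = (0.125·11 + 0.6·(227/30)) / (0.125 + 0.6) = 5.915/0.725 = 1183/145 ≈ 8.159.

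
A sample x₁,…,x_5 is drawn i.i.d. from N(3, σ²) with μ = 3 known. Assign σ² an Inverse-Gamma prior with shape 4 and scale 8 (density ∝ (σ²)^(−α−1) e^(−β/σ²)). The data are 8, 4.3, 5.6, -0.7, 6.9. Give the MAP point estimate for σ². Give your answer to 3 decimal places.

σ̂²_MAP = 5.223

Sum of squared deviations about the known mean: SS = (8−3)² + (4.3−3)² + (5.6−3)² + (-0.7−3)² + (6.9−3)² = 62.35.
The Normal likelihood contributes (σ²)^(−n/2) exp(−SS/(2σ²)), so the posterior is Inverse-Gamma(α + n/2, β + SS/2) = Inverse-Gamma(6.5, 39.175).
The mode of Inverse-Gamma(a, b) is b/(a+1) = 39.175/7.5 ≈ 5.223.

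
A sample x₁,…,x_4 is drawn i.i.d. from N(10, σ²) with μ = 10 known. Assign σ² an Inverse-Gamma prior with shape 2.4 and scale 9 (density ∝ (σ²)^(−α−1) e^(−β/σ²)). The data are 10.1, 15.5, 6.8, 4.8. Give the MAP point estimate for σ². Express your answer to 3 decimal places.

σ̂²_MAP = 7.920

Sum of squared deviations about the known mean: SS = (10.1−10)² + (15.5−10)² + (6.8−10)² + (4.8−10)² = 67.54.
The Normal likelihood contributes (σ²)^(−n/2) exp(−SS/(2σ²)), so the posterior is Inverse-Gamma(α + n/2, β + SS/2) = Inverse-Gamma(4.4, 42.77).
The mode of Inverse-Gamma(a, b) is b/(a+1) = 42.77/5.4 ≈ 7.920.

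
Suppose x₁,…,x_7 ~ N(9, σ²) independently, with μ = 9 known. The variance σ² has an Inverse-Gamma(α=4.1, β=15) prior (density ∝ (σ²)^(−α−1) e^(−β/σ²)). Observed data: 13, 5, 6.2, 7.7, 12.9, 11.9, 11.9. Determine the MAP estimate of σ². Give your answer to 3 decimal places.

Sum of squared deviations about the known mean: SS = (13−9)² + (5−9)² + (6.2−9)² + (7.7−9)² + (12.9−9)² + (11.9−9)² + (11.9−9)² = 73.56.
The Normal likelihood contributes (σ²)^(−n/2) exp(−SS/(2σ²)), so the posterior is Inverse-Gamma(α + n/2, β + SS/2) = Inverse-Gamma(7.6, 51.78).
The mode of Inverse-Gamma(a, b) is b/(a+1) = 51.78/8.6 ≈ 6.021.

σ̂²_MAP = 6.021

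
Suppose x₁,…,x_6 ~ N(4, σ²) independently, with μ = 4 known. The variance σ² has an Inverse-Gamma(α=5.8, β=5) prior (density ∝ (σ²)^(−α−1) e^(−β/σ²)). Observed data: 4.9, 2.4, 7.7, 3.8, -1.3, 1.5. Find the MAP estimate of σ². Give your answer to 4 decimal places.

Sum of squared deviations about the known mean: SS = (4.9−4)² + (2.4−4)² + (7.7−4)² + (3.8−4)² + (-1.3−4)² + (1.5−4)² = 51.44.
The Normal likelihood contributes (σ²)^(−n/2) exp(−SS/(2σ²)), so the posterior is Inverse-Gamma(α + n/2, β + SS/2) = Inverse-Gamma(8.8, 30.72).
The mode of Inverse-Gamma(a, b) is b/(a+1) = 30.72/9.8 ≈ 3.1347.

σ̂²_MAP = 3.1347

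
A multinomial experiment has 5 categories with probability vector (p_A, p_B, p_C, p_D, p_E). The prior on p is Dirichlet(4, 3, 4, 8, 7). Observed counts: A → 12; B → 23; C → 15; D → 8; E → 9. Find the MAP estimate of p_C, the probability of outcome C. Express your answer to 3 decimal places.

The posterior is Dirichlet(αᵢ + nᵢ) = Dirichlet(16, 26, 19, 16, 16).
For a Dirichlet(a₁,…,a_K) with all aᵢ > 1, the mode has j-th component (aⱼ − 1)/(Σaᵢ − K).
Here Σaᵢ = 93 and K = 5, so p_C = (19 − 1)/(93 − 5) = 18/88 ≈ 0.205.

MAP estimate of p_C = 0.205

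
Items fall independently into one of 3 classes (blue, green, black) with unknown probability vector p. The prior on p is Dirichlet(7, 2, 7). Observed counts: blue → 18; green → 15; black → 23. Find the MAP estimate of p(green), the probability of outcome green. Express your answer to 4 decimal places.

The posterior is Dirichlet(αᵢ + nᵢ) = Dirichlet(25, 17, 30).
For a Dirichlet(a₁,…,a_K) with all aᵢ > 1, the mode has j-th component (aⱼ − 1)/(Σaᵢ − K).
Here Σaᵢ = 72 and K = 3, so p(green) = (17 − 1)/(72 − 3) = 16/69 ≈ 0.2319.

MAP estimate of p(green) = 0.2319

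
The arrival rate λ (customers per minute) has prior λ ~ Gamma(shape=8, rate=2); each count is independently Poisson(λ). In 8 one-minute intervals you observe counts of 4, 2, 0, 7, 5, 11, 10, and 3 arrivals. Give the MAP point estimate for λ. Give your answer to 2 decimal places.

Σxᵢ = 4+2+0+7+5+11+10+3 = 42, with n = 8.
Posterior ∝ λ^7e^(−2λ) · λ^42e^(−8λ) = λ^49e^(−10λ), i.e. Gamma(shape=50, rate=10).
The mode of a Gamma(a, b) with a ≥ 1 (shape–rate) is (a−1)/b = 49/10 ≈ 4.90.

λ̂_MAP = 4.90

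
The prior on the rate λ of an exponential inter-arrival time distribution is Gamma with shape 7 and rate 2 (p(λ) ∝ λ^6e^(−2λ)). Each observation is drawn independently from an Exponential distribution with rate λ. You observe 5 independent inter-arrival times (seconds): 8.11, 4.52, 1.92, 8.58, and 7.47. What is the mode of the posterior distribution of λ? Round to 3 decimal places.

λ̂_MAP = 0.337

The Exponential(rate=λ) likelihood is ∝ λ^n e^(−λΣtᵢ). Here n = 5 and Σtᵢ = 8.11 + 4.52 + 1.92 + 8.58 + 7.47 = 30.60.
Posterior ∝ λ^6e^(−2λ) · λ^5e^(−30.60λ) = λ^11e^(−32.60λ), i.e. Gamma(12, 32.60).
Mode = (a−1)/b = 11/32.60 ≈ 0.337.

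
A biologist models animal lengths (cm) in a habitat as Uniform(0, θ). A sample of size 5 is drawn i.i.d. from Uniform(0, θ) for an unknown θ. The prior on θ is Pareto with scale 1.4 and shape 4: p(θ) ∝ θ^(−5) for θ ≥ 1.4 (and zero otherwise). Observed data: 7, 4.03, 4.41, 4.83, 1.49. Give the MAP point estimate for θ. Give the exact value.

θ̂_MAP = 7

The Uniform(0, θ) likelihood is θ^(−n) for θ ≥ max(xᵢ), zero otherwise. Here max(xᵢ) = 7.
Posterior ∝ θ^(−5) · θ^(−5) = θ^(−10) on θ ≥ max(1.4, 7) = 7.
This density is strictly decreasing in θ, so the posterior mode lies at the lower boundary of the support.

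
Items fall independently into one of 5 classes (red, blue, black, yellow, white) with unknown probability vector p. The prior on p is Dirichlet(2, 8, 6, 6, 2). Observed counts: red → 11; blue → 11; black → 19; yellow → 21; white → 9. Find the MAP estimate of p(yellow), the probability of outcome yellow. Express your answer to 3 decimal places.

MAP estimate of p(yellow) = 0.289

The posterior is Dirichlet(αᵢ + nᵢ) = Dirichlet(13, 19, 25, 27, 11).
For a Dirichlet(a₁,…,a_K) with all aᵢ > 1, the mode has j-th component (aⱼ − 1)/(Σaᵢ − K).
Here Σaᵢ = 95 and K = 5, so p(yellow) = (27 − 1)/(95 − 5) = 26/90 ≈ 0.289.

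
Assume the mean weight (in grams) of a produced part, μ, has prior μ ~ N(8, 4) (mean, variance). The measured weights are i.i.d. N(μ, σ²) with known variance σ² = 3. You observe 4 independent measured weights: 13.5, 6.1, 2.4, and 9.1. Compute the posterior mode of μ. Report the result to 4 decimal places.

n = 4; x̄ = (13.5 + 6.1 + 2.4 + 9.1)/4 = 31.1/4 = 7.775.
For a Normal prior and Normal likelihood with known variance, the posterior is Normal; its mode equals its mean, the precision-weighted average.
Prior precision 1/σ₀² = 1/4 = 0.25; data precision n/σ² = 4/3.
μ̂ = (0.25·8 + (4/3)·7.775) / (0.25 + 4/3) = (371/30)/(19/12) = 742/95 ≈ 7.8105.

μ̂_MAP = 7.8105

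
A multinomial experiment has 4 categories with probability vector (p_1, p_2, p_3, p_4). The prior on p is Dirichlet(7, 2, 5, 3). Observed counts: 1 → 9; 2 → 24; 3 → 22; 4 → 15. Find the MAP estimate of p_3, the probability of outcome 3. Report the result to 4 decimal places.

The posterior is Dirichlet(αᵢ + nᵢ) = Dirichlet(16, 26, 27, 18).
For a Dirichlet(a₁,…,a_K) with all aᵢ > 1, the mode has j-th component (aⱼ − 1)/(Σaᵢ − K).
Here Σaᵢ = 87 and K = 4, so p_3 = (27 − 1)/(87 − 4) = 26/83 ≈ 0.3133.

MAP estimate: 0.3133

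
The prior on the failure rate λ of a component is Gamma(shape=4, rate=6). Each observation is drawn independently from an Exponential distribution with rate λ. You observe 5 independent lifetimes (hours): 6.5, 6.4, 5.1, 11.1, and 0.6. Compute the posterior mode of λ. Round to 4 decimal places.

λ̂_MAP = 0.2241

The Exponential(rate=λ) likelihood is ∝ λ^n e^(−λΣtᵢ). Here n = 5 and Σtᵢ = 6.5 + 6.4 + 5.1 + 11.1 + 0.6 = 29.7.
Posterior ∝ λ^3e^(−6λ) · λ^5e^(−29.7λ) = λ^8e^(−35.7λ), i.e. Gamma(9, 35.7).
Mode = (a−1)/b = 8/35.7 ≈ 0.2241.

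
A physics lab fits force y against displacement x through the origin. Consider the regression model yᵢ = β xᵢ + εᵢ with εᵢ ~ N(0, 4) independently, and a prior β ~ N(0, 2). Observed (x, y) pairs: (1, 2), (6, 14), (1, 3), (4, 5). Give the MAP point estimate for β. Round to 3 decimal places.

log p(β | y) = −Σ(yᵢ − βxᵢ)²/(2·4) − β²/(2·2) + const.
Setting the derivative to zero: Σxᵢ(yᵢ − βxᵢ)/4 − β/2 = 0, so β = Σxᵢyᵢ / (Σxᵢ² + σ²/τ²).
Σxᵢyᵢ = 1·2 + 6·14 + 1·3 + 4·5 = 109; Σxᵢ² = 54; σ²/τ² = 2.
β̂_MAP = 109 / (54 + 2) = 109/56 ≈ 1.946.

β̂_MAP = 1.946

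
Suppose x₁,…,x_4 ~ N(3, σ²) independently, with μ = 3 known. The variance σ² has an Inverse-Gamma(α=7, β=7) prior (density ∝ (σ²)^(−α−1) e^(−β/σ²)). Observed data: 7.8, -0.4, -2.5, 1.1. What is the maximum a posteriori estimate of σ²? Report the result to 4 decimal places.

σ̂²_MAP = 4.1230

Sum of squared deviations about the known mean: SS = (7.8−3)² + (-0.4−3)² + (-2.5−3)² + (1.1−3)² = 68.46.
The Normal likelihood contributes (σ²)^(−n/2) exp(−SS/(2σ²)), so the posterior is Inverse-Gamma(α + n/2, β + SS/2) = Inverse-Gamma(9, 41.23).
The mode of Inverse-Gamma(a, b) is b/(a+1) = 41.23/10 ≈ 4.1230.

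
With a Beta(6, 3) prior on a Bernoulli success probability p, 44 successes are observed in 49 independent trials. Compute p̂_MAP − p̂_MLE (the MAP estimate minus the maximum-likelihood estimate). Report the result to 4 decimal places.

Posterior is Beta(50, 8); MAP = (50−1)/(58−2) = 49/56 ≈ 0.87500.
MLE ignores the prior: p̂_MLE = k/n = 44/49 ≈ 0.89796.
Difference = 49/56 − 44/49 = -9/392 ≈ -0.0230.

MAP − MLE = -0.0230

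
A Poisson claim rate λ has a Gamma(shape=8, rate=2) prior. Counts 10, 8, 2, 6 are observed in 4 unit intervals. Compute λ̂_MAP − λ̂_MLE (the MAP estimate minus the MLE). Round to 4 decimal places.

Σxᵢ = 26. Posterior is Gamma(34, 6); MAP = (34−1)/6 = 33/6 ≈ 5.50000.
MLE = x̄ = 26/4 ≈ 6.50000.
Difference = 33/6 − 26/4 = -1 ≈ -1.0000.

MAP − MLE = -1.0000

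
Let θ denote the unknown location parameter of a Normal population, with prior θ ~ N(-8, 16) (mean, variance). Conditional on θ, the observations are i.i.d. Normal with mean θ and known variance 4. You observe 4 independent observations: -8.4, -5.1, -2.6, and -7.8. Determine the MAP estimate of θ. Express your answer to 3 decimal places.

θ̂_MAP = -6.094

n = 4; x̄ = ((-8.4) + (-5.1) + (-2.6) + (-7.8))/4 = -23.9/4 = -5.975.
For a Normal prior and Normal likelihood with known variance, the posterior is Normal; its mode equals its mean, the precision-weighted average.
Prior precision 1/σ₀² = 1/16 = 0.0625; data precision n/σ² = 4/4 = 1.
θ̂ = (0.0625·(-8) + 1·(-5.975)) / (0.0625 + 1) = (-6.475)/1.0625 = -518/85 ≈ -6.094.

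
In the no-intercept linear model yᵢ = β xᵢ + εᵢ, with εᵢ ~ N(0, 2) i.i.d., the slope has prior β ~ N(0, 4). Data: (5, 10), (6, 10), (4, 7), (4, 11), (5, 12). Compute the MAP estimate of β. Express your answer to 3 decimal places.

β̂_MAP = 2.042

log p(β | y) = −Σ(yᵢ − βxᵢ)²/(2·2) − β²/(2·4) + const.
Setting the derivative to zero: Σxᵢ(yᵢ − βxᵢ)/2 − β/4 = 0, so β = Σxᵢyᵢ / (Σxᵢ² + σ²/τ²).
Σxᵢyᵢ = 5·10 + 6·10 + 4·7 + 4·11 + 5·12 = 242; Σxᵢ² = 118; σ²/τ² = 0.5.
β̂_MAP = 242 / (118 + 0.5) = 242/118.5 ≈ 2.042.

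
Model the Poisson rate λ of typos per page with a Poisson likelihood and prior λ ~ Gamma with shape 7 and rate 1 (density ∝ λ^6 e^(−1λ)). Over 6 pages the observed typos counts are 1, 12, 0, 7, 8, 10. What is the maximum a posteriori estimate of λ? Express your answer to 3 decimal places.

Σxᵢ = 1+12+0+7+8+10 = 38, with n = 6.
Posterior ∝ λ^6e^(−1λ) · λ^38e^(−6λ) = λ^44e^(−7λ), i.e. Gamma(shape=45, rate=7).
The mode of a Gamma(a, b) with a ≥ 1 (shape–rate) is (a−1)/b = 44/7 ≈ 6.286.

λ̂_MAP = 6.286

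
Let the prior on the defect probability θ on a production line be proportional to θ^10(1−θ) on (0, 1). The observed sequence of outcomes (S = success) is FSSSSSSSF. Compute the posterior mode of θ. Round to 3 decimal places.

θ̂_MAP = 0.850

The prior density ∝ θ^10(1−θ)^1 is the kernel of Beta(11, 2).
Data: 7 successes in 9 trials (from the sequence). The binomial likelihood contributes θ^7(1−θ)^2, so the posterior is Beta(11+7, 2+2) = Beta(18, 4).
For Beta(a, b) with a, b > 1 the mode is (a−1)/(a+b−2) = 17/20 ≈ 0.850.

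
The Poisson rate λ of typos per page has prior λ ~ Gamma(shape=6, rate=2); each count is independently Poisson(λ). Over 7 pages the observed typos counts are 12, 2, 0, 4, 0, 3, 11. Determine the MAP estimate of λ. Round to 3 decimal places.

Σxᵢ = 12+2+0+4+0+3+11 = 32, with n = 7.
Posterior ∝ λ^5e^(−2λ) · λ^32e^(−7λ) = λ^37e^(−9λ), i.e. Gamma(shape=38, rate=9).
The mode of a Gamma(a, b) with a ≥ 1 (shape–rate) is (a−1)/b = 37/9 ≈ 4.111.

λ̂_MAP = 4.111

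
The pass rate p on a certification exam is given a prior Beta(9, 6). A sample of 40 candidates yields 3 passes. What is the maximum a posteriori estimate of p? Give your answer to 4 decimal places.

p̂_MAP = 0.2075

Prior: Beta(9, 6).
Data: 3 successes in 40 trials. The binomial likelihood contributes p^3(1−p)^37, so the posterior is Beta(9+3, 6+37) = Beta(12, 43).
For Beta(a, b) with a, b > 1 the mode is (a−1)/(a+b−2) = 11/53 ≈ 0.2075.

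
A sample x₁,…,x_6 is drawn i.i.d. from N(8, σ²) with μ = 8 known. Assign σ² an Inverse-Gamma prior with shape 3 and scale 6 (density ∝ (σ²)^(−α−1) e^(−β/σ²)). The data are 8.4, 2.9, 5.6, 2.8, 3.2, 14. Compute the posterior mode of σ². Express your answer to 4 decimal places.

σ̂²_MAP = 9.2864

Sum of squared deviations about the known mean: SS = (8.4−8)² + (2.9−8)² + (5.6−8)² + (2.8−8)² + (3.2−8)² + (14−8)² = 118.01.
The Normal likelihood contributes (σ²)^(−n/2) exp(−SS/(2σ²)), so the posterior is Inverse-Gamma(α + n/2, β + SS/2) = Inverse-Gamma(6, 65.005).
The mode of Inverse-Gamma(a, b) is b/(a+1) = 65.005/7 ≈ 9.2864.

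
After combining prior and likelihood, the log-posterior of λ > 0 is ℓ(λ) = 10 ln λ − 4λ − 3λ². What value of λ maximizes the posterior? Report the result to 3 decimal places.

ℓ'(λ) = 10/λ − 4 − 6λ. Setting this to zero and multiplying by λ: 6λ² + 4λ − 10 = 0.
λ = (−4 + √(4² + 4·6·10)) / (2·6) = (−4 + √256) / 12 = (−4 + 16)/12 = 1.
ℓ''(λ) = −10/λ² − 6 < 0, confirming a maximum.

λ̂_MAP = 1.000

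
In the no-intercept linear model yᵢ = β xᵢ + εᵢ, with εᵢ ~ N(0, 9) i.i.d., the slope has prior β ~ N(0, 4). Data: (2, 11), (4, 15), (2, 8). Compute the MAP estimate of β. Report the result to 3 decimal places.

β̂_MAP = 3.733

log p(β | y) = −Σ(yᵢ − βxᵢ)²/(2·9) − β²/(2·4) + const.
Setting the derivative to zero: Σxᵢ(yᵢ − βxᵢ)/9 − β/4 = 0, so β = Σxᵢyᵢ / (Σxᵢ² + σ²/τ²).
Σxᵢyᵢ = 2·11 + 4·15 + 2·8 = 98; Σxᵢ² = 24; σ²/τ² = 2.25.
β̂_MAP = 98 / (24 + 2.25) = 98/26.25 ≈ 3.733.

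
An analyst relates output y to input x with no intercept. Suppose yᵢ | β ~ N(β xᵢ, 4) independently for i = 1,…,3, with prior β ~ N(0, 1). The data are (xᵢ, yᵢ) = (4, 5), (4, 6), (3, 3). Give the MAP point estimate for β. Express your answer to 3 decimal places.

log p(β | y) = −Σ(yᵢ − βxᵢ)²/(2·4) − β²/(2·1) + const.
Setting the derivative to zero: Σxᵢ(yᵢ − βxᵢ)/4 − β/1 = 0, so β = Σxᵢyᵢ / (Σxᵢ² + σ²/τ²).
Σxᵢyᵢ = 4·5 + 4·6 + 3·3 = 53; Σxᵢ² = 41; σ²/τ² = 4.
β̂_MAP = 53 / (41 + 4) = 53/45 ≈ 1.178.

β̂_MAP = 1.178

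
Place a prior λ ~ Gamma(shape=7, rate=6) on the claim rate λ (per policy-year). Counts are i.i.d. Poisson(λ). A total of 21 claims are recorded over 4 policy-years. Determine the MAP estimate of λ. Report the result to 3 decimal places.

λ̂_MAP = 2.700

Σxᵢ = 21, n = 4.
Posterior ∝ λ^6e^(−6λ) · λ^21e^(−4λ) = λ^27e^(−10λ), i.e. Gamma(shape=28, rate=10).
The mode of a Gamma(a, b) with a ≥ 1 (shape–rate) is (a−1)/b = 27/10 ≈ 2.700.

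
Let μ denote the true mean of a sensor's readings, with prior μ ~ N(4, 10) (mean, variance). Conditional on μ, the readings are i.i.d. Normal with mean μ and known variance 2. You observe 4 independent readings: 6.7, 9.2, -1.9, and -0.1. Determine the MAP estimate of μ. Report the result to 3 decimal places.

n = 4; x̄ = (6.7 + 9.2 + (-1.9) + (-0.1))/4 = 13.9/4 = 3.475.
For a Normal prior and Normal likelihood with known variance, the posterior is Normal; its mode equals its mean, the precision-weighted average.
Prior precision 1/σ₀² = 1/10 = 0.1; data precision n/σ² = 4/2 = 2.
μ̂ = (0.1·4 + 2·3.475) / (0.1 + 2) = 7.35/2.1 = 3.500.

μ̂_MAP = 3.500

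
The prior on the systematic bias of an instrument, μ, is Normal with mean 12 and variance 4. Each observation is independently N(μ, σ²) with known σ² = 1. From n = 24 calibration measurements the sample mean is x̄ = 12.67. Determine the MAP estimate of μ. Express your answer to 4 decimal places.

μ̂_MAP = 12.6631

n = 24, x̄ = 12.67.
For a Normal prior and Normal likelihood with known variance, the posterior is Normal; its mode equals its mean, the precision-weighted average.
Prior precision 1/σ₀² = 1/4 = 0.25; data precision n/σ² = 24/1 = 24.
μ̂ = (0.25·12 + 24·12.67) / (0.25 + 24) = 307.08/24.25 = 30708/2425 ≈ 12.6631.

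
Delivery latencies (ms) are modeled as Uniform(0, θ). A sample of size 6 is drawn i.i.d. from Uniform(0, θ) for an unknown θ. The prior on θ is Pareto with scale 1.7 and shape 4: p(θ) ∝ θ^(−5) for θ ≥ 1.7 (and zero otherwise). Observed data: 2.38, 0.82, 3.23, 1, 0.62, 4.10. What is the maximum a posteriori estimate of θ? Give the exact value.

The Uniform(0, θ) likelihood is θ^(−n) for θ ≥ max(xᵢ), zero otherwise. Here max(xᵢ) = 4.10.
Posterior ∝ θ^(−5) · θ^(−6) = θ^(−11) on θ ≥ max(1.7, 4.10) = 4.10.
This density is strictly decreasing in θ, so the posterior mode lies at the lower boundary of the support.

θ̂_MAP = 4.10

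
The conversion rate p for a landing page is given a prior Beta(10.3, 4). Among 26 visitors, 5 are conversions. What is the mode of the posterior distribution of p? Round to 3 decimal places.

Prior: Beta(10.3, 4).
Data: 5 successes in 26 trials. The binomial likelihood contributes p^5(1−p)^21, so the posterior is Beta(10.3+5, 4+21) = Beta(15.3, 25).
For Beta(a, b) with a, b > 1 the mode is (a−1)/(a+b−2) = 14.3/38.3 ≈ 0.373.

p̂_MAP = 0.373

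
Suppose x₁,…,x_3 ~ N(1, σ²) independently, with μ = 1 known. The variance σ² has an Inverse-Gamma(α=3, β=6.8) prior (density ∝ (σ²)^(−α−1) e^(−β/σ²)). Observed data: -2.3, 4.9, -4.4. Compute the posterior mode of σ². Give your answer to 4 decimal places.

σ̂²_MAP = 6.2600

Sum of squared deviations about the known mean: SS = (-2.3−1)² + (4.9−1)² + (-4.4−1)² = 55.26.
The Normal likelihood contributes (σ²)^(−n/2) exp(−SS/(2σ²)), so the posterior is Inverse-Gamma(α + n/2, β + SS/2) = Inverse-Gamma(4.5, 34.43).
The mode of Inverse-Gamma(a, b) is b/(a+1) = 34.43/5.5 ≈ 6.2600.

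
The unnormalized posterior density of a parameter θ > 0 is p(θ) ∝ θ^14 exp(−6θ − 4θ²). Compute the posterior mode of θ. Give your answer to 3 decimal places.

ℓ'(θ) = 14/θ − 6 − 8θ. Setting this to zero and multiplying by θ: 8θ² + 6θ − 14 = 0.
θ = (−6 + √(6² + 4·8·14)) / (2·8) = (−6 + √484) / 16 = (−6 + 22)/16 = 1.
ℓ''(θ) = −14/θ² − 8 < 0, confirming a maximum.

θ̂_MAP = 1.000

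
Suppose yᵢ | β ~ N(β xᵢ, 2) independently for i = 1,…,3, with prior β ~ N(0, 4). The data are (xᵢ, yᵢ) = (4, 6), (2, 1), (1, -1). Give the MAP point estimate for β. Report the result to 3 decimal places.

β̂_MAP = 1.163

log p(β | y) = −Σ(yᵢ − βxᵢ)²/(2·2) − β²/(2·4) + const.
Setting the derivative to zero: Σxᵢ(yᵢ − βxᵢ)/2 − β/4 = 0, so β = Σxᵢyᵢ / (Σxᵢ² + σ²/τ²).
Σxᵢyᵢ = 4·6 + 2·1 + 1·(-1) = 25; Σxᵢ² = 21; σ²/τ² = 0.5.
β̂_MAP = 25 / (21 + 0.5) = 25/21.5 ≈ 1.163.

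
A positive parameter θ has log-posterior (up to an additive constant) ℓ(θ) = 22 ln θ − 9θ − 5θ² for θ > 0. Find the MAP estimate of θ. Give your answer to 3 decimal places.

θ̂_MAP = 1.100

ℓ'(θ) = 22/θ − 9 − 10θ. Setting this to zero and multiplying by θ: 10θ² + 9θ − 22 = 0.
θ = (−9 + √(9² + 4·10·22)) / (2·10) = (−9 + √961) / 20 = (−9 + 31)/20 = 11/10.
ℓ''(θ) = −22/θ² − 10 < 0, confirming a maximum.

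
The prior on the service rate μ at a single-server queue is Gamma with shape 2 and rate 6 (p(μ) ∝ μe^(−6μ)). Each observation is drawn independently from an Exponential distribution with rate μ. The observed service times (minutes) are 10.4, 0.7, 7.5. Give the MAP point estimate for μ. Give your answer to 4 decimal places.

μ̂_MAP = 0.1626

The Exponential(rate=μ) likelihood is ∝ μ^n e^(−μΣtᵢ). Here n = 3 and Σtᵢ = 10.4 + 0.7 + 7.5 = 18.6.
Posterior ∝ μe^(−6μ) · μ^3e^(−18.6μ) = μ^4e^(−24.6μ), i.e. Gamma(5, 24.6).
Mode = (a−1)/b = 4/24.6 ≈ 0.1626.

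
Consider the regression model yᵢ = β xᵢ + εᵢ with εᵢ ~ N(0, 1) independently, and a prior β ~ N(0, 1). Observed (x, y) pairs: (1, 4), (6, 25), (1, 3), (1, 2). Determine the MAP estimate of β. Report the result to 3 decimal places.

β̂_MAP = 3.975

log p(β | y) = −Σ(yᵢ − βxᵢ)²/(2·1) − β²/(2·1) + const.
Setting the derivative to zero: Σxᵢ(yᵢ − βxᵢ)/1 − β/1 = 0, so β = Σxᵢyᵢ / (Σxᵢ² + σ²/τ²).
Σxᵢyᵢ = 1·4 + 6·25 + 1·3 + 1·2 = 159; Σxᵢ² = 39; σ²/τ² = 1.
β̂_MAP = 159 / (39 + 1) = 159/40 ≈ 3.975.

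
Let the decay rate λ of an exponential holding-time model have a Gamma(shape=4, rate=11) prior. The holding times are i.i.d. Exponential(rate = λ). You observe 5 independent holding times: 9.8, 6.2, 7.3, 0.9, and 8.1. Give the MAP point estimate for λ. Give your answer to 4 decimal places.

The Exponential(rate=λ) likelihood is ∝ λ^n e^(−λΣtᵢ). Here n = 5 and Σtᵢ = 9.8 + 6.2 + 7.3 + 0.9 + 8.1 = 32.3.
Posterior ∝ λ^3e^(−11λ) · λ^5e^(−32.3λ) = λ^8e^(−43.3λ), i.e. Gamma(9, 43.3).
Mode = (a−1)/b = 8/43.3 ≈ 0.1848.

λ̂_MAP = 0.1848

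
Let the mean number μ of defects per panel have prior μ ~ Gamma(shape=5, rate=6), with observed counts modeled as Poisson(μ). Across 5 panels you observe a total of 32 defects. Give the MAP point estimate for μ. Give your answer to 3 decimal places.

Σxᵢ = 32, n = 5.
Posterior ∝ μ^4e^(−6μ) · μ^32e^(−5μ) = μ^36e^(−11μ), i.e. Gamma(shape=37, rate=11).
The mode of a Gamma(a, b) with a ≥ 1 (shape–rate) is (a−1)/b = 36/11 ≈ 3.273.

μ̂_MAP = 3.273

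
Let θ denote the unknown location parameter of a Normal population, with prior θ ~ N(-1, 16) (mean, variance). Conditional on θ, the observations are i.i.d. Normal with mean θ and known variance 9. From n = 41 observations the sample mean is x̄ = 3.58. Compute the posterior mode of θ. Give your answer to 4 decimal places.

n = 41, x̄ = 3.58.
For a Normal prior and Normal likelihood with known variance, the posterior is Normal; its mode equals its mean, the precision-weighted average.
Prior precision 1/σ₀² = 1/16 = 0.0625; data precision n/σ² = 41/9.
θ̂ = (0.0625·(-1) + (41/9)·3.58) / (0.0625 + 41/9) = (58487/3600)/(665/144) = 58487/16625 ≈ 3.5180.

θ̂_MAP = 3.5180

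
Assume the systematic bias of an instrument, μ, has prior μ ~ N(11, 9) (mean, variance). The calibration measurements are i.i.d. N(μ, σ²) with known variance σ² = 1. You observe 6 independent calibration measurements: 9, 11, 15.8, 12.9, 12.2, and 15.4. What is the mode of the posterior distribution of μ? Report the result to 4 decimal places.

μ̂_MAP = 12.6855

n = 6; x̄ = (9 + 11 + 15.8 + 12.9 + 12.2 + 15.4)/6 = 76.3/6 = 763/60 ≈ 12.7167.
For a Normal prior and Normal likelihood with known variance, the posterior is Normal; its mode equals its mean, the precision-weighted average.
Prior precision 1/σ₀² = 1/9; data precision n/σ² = 6/1 = 6.
μ̂ = ((1/9)·11 + 6·(763/60)) / (1/9 + 6) = (6977/90)/(55/9) = 6977/550 ≈ 12.6855.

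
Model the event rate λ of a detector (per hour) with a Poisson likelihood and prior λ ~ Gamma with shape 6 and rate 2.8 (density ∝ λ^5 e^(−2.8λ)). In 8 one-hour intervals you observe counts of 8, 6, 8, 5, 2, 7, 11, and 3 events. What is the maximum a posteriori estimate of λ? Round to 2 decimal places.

λ̂_MAP = 5.09

Σxᵢ = 8+6+8+5+2+7+11+3 = 50, with n = 8.
Posterior ∝ λ^5e^(−2.8λ) · λ^50e^(−8λ) = λ^55e^(−10.8λ), i.e. Gamma(shape=56, rate=10.8).
The mode of a Gamma(a, b) with a ≥ 1 (shape–rate) is (a−1)/b = 55/10.8 ≈ 5.09.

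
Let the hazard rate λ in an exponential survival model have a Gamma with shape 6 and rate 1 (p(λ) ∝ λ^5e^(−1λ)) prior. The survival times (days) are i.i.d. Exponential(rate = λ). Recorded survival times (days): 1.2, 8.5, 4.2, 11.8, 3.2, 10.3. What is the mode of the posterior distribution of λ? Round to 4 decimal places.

λ̂_MAP = 0.2736

The Exponential(rate=λ) likelihood is ∝ λ^n e^(−λΣtᵢ). Here n = 6 and Σtᵢ = 1.2 + 8.5 + 4.2 + 11.8 + 3.2 + 10.3 = 39.2.
Posterior ∝ λ^5e^(−1λ) · λ^6e^(−39.2λ) = λ^11e^(−40.2λ), i.e. Gamma(12, 40.2).
Mode = (a−1)/b = 11/40.2 ≈ 0.2736.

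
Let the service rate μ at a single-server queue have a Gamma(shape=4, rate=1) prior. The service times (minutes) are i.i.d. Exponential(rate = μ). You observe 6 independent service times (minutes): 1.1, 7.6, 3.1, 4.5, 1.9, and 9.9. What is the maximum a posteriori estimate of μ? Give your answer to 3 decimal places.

μ̂_MAP = 0.309

The Exponential(rate=μ) likelihood is ∝ μ^n e^(−μΣtᵢ). Here n = 6 and Σtᵢ = 1.1 + 7.6 + 3.1 + 4.5 + 1.9 + 9.9 = 28.1.
Posterior ∝ μ^3e^(−1μ) · μ^6e^(−28.1μ) = μ^9e^(−29.1μ), i.e. Gamma(10, 29.1).
Mode = (a−1)/b = 9/29.1 ≈ 0.309.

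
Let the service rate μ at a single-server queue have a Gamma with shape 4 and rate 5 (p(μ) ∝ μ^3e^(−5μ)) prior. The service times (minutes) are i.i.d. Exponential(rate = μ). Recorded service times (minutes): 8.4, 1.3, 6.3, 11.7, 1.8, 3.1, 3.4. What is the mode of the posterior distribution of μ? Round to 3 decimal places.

The Exponential(rate=μ) likelihood is ∝ μ^n e^(−μΣtᵢ). Here n = 7 and Σtᵢ = 8.4 + 1.3 + 6.3 + 11.7 + 1.8 + 3.1 + 3.4 = 36.
Posterior ∝ μ^3e^(−5μ) · μ^7e^(−36μ) = μ^10e^(−41μ), i.e. Gamma(11, 41).
Mode = (a−1)/b = 10/41 ≈ 0.244.

μ̂_MAP = 0.244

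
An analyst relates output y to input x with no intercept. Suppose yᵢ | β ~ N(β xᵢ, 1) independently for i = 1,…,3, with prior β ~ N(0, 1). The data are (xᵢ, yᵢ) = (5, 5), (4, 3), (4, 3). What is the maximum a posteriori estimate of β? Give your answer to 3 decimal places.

log p(β | y) = −Σ(yᵢ − βxᵢ)²/(2·1) − β²/(2·1) + const.
Setting the derivative to zero: Σxᵢ(yᵢ − βxᵢ)/1 − β/1 = 0, so β = Σxᵢyᵢ / (Σxᵢ² + σ²/τ²).
Σxᵢyᵢ = 5·5 + 4·3 + 4·3 = 49; Σxᵢ² = 57; σ²/τ² = 1.
β̂_MAP = 49 / (57 + 1) = 49/58 ≈ 0.845.

β̂_MAP = 0.845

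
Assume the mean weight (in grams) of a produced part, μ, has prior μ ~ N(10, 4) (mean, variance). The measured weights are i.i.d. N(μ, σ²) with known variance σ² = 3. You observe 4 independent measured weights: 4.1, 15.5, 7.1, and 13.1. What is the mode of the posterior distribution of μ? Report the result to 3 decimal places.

n = 4; x̄ = (4.1 + 15.5 + 7.1 + 13.1)/4 = 39.8/4 = 9.95.
For a Normal prior and Normal likelihood with known variance, the posterior is Normal; its mode equals its mean, the precision-weighted average.
Prior precision 1/σ₀² = 1/4 = 0.25; data precision n/σ² = 4/3.
μ̂ = (0.25·10 + (4/3)·9.95) / (0.25 + 4/3) = (473/30)/(19/12) = 946/95 ≈ 9.958.

μ̂_MAP = 9.958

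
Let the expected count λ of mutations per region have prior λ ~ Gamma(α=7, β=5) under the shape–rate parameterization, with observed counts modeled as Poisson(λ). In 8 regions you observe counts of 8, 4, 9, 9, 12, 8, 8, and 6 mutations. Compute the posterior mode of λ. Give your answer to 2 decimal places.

Σxᵢ = 8+4+9+9+12+8+8+6 = 64, with n = 8.
Posterior ∝ λ^6e^(−5λ) · λ^64e^(−8λ) = λ^70e^(−13λ), i.e. Gamma(shape=71, rate=13).
The mode of a Gamma(a, b) with a ≥ 1 (shape–rate) is (a−1)/b = 70/13 ≈ 5.38.

λ̂_MAP = 5.38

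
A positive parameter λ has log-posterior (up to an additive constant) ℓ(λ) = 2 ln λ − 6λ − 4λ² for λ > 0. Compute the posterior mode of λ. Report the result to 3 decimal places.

λ̂_MAP = 0.250

ℓ'(λ) = 2/λ − 6 − 8λ. Setting this to zero and multiplying by λ: 8λ² + 6λ − 2 = 0.
λ = (−6 + √(6² + 4·8·2)) / (2·8) = (−6 + √100) / 16 = (−6 + 10)/16 = 1/4.
ℓ''(λ) = −2/λ² − 8 < 0, confirming a maximum.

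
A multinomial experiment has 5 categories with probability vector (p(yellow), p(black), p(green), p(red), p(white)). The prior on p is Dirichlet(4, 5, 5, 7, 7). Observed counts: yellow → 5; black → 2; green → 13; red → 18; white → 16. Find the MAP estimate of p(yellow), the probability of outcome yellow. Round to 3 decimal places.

The posterior is Dirichlet(αᵢ + nᵢ) = Dirichlet(9, 7, 18, 25, 23).
For a Dirichlet(a₁,…,a_K) with all aᵢ > 1, the mode has j-th component (aⱼ − 1)/(Σaᵢ − K).
Here Σaᵢ = 82 and K = 5, so p(yellow) = (9 − 1)/(82 − 5) = 8/77 ≈ 0.104.

MAP estimate of p(yellow) = 0.104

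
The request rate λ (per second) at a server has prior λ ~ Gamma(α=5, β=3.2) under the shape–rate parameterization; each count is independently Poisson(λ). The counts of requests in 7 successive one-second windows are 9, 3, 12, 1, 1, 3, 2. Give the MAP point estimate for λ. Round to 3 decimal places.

λ̂_MAP = 3.431

Σxᵢ = 9+3+12+1+1+3+2 = 31, with n = 7.
Posterior ∝ λ^4e^(−3.2λ) · λ^31e^(−7λ) = λ^35e^(−10.2λ), i.e. Gamma(shape=36, rate=10.2).
The mode of a Gamma(a, b) with a ≥ 1 (shape–rate) is (a−1)/b = 35/10.2 ≈ 3.431.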